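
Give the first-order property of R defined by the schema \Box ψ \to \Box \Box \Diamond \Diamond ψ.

This is a Sahlqvist (Geach-type) schema ◇^0□^1ψ → □^2◇^2ψ.
Minimal-valuation argument: fix x; take any y with xR^0y and any z with xR^2z. Set V(ψ) to the set of worlds R-reachable from y in exactly 1 step. Then □^1ψ holds at y, so the antecedent holds at x; validity forces ◇^2ψ at z, giving a w with zR^2w and yR^1w.
First-order correspondent: \forall x \forall z (x R^2 z \to \exists w (xRw \wedge z R^2 w)).

\forall x \forall z (x R^2 z \to \exists w (xRw \wedge z R^2 w))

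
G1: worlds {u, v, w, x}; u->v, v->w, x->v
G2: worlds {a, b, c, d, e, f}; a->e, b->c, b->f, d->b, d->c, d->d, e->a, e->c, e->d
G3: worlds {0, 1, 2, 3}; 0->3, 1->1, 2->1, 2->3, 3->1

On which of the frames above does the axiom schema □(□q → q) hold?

none

Frame correspondent (Sahlqvist): ∀x ∀y (Rxy → Ryy) — i.e. shift-reflexivity.
G1: fails — Ruv but not Rvv.
G2: fails — Rbc but not Rcc.
G3: fails — R23 but not R33.
Valid on no frame.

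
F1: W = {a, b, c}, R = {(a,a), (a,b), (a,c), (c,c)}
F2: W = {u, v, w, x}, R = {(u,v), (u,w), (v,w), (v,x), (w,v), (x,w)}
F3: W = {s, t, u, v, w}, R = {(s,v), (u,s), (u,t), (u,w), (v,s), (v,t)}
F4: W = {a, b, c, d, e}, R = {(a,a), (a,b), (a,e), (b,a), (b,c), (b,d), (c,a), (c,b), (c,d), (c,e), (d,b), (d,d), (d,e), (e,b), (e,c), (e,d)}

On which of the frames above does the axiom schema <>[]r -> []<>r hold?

The schema corresponds to convergence: forall x forall y forall z (Rxy & Rxz -> exists w (Ryw & Rzw)).
F1: fails — Raa and Rab but a and b have no common successor.
F2: fails — Ruv and Ruw but v and w have no common successor.
F3: fails — Ruw and Ruw but w and w have no common successor.
F4: holds.

F4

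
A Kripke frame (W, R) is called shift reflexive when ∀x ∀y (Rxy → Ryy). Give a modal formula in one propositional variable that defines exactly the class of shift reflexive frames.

This is shift-reflexivity; the standard corresponding axiom is T□: □(□r → r).
Suppose □(□r→r) is valid. Take Rxy and set V(r)={w : Ryw}. Then at y, □r holds; since □(□r→r) at x, □r→r at y, so r at y, i.e. Ryy.

□(□r → r)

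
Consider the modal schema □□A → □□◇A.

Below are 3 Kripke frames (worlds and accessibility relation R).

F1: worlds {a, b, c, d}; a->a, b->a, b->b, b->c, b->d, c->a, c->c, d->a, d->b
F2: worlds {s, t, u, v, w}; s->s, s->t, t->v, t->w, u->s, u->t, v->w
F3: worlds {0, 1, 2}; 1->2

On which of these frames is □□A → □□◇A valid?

F1, F3

Frame correspondent (Sahlqvist): ∀x ∀z (xR²z → ∃w (xR²w ∧ zRw)) — i.e. a generalized confluence (Geach) condition.
F1: ✓.
F2: fails — sR²w but no w* with sR²w* and wRw*.
F3: ✓.
Valid on: F1, F3.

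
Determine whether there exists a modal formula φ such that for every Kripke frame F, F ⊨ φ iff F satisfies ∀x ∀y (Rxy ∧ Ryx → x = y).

Any modally definable frame class is closed under surjective bounded morphisms.
The 8-cycle (worlds s,t,u,v,w,x,y,z with s→t→u→v→w→x→y→z→s) is antisymmetric. Sending even-indexed worlds to s and odd-indexed worlds to t is a surjective bounded morphism onto the two-world frame with s↔t, which is not antisymmetric.
So no modal formula (or set of formulas) defines exactly the antisymmetric frames.

Not modally definable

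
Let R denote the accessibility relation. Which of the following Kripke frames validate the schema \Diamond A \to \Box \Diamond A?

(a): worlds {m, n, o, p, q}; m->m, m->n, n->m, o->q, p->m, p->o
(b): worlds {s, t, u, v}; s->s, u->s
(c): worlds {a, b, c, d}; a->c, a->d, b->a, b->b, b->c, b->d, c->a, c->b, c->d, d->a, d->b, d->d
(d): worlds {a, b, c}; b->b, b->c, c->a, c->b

This is the axiom for the Euclidean property; its first-order frame correspondent is \forall x \forall y \forall z (Rxy \wedge Rxz \to Ryz).
(a): fails — Rmn and Rmn but not Rnn.
(b): holds.
(c): fails — Rac and Rac but not Rcc.
(d): fails — Rbc and Rbc but not Rcc.

(b)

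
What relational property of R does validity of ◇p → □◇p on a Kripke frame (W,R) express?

Suppose ◇p→□◇p is valid. Take Rxy, Rxz and set V(p)={y}. Then ◇p at x, so □◇p at x, so ◇p at z, so some w with Rzw has p; w=y, i.e. Rzy. By symmetry of the argument, Ryz.
The converse is a direct semantic check.
So the correspondent is the Euclidean property.

The Euclidean property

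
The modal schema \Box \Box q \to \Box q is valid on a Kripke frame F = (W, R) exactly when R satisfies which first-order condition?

This is the C4 axiom.
It corresponds to density: \forall x \forall y (Rxy \to \exists z (Rxz \wedge Rzy)).

density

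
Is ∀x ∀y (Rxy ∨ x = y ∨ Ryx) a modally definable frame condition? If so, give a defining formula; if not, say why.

No — not modally definable

If a class were modally definable it would be closed under disjoint unions (Goldblatt–Thomason).
Take 4 disjoint single-world reflexive frames: each is trivially connected, but their disjoint union has 4 worlds with no edge between distinct components, so it is not connected.
So no modal formula (or set of formulas) defines exactly the connected frames.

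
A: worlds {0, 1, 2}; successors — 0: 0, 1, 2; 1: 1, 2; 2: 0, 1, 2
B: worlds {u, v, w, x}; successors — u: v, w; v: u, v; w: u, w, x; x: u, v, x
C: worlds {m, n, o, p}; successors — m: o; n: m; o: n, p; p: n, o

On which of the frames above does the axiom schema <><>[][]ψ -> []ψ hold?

Frame correspondent (Sahlqvist): forall x forall y forall z ((x R^2 y & xRz) -> exists w (y R^2 w & z = w)) — i.e. a generalized confluence (Geach) condition.
A: ✓.
B: fails — wR²v, wRx but no t with vR²t and x=t.
C: fails — mR²p, mRo but no w with pR²w and o=w.

A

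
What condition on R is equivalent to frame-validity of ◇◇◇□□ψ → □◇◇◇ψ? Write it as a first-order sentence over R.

This is a Sahlqvist (Geach-type) schema ◇^3□^2ψ → □^1◇^3ψ.
Minimal-valuation argument: fix x; take any y with xR^3y and any z with xR^1z. Set V(ψ) to the set of worlds R-reachable from y in exactly 2 steps. Then □^2ψ holds at y, so the antecedent holds at x; validity forces ◇^3ψ at z, giving a w with zR^3w and yR^2w.
First-order correspondent: ∀x ∀y ∀z ((xR³y ∧ xRz) → ∃w (yR²w ∧ zR³w)).

∀x ∀y ∀z ((xR³y ∧ xRz) → ∃w (yR²w ∧ zR³w))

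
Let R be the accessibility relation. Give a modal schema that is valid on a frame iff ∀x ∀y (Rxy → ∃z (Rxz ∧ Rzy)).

□□r → □r

The condition is density. The C4 schema □□r → □r defines it.
Suppose □□r→□r is valid. Take Rxy and set V(r)={w : xR²w}. Then □□r at x, so □r at x, so r at y, i.e. ∃z(Rxz∧Rzy).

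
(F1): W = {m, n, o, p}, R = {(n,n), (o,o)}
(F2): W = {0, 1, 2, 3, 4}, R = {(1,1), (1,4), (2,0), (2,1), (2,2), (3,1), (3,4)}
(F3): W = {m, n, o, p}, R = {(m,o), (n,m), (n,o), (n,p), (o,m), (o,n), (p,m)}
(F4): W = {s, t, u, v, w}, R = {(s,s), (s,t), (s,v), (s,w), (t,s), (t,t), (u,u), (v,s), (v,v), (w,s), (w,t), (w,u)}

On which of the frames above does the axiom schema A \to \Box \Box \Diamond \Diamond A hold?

This is the axiom for a generalized confluence (Geach) condition; its first-order frame correspondent is \forall x \forall z (x R^2 z \to \exists w (x = w \wedge z R^2 w)).
(F1): condition met.
(F2): fails — 1R²4 but no w with 1=w and 4R²w.
(F3): fails — nR²o but no w with n=w and oR²w.
(F4): fails — sR²u but no w* with s=w* and uR²w*.
Valid on: (F1).

(F1)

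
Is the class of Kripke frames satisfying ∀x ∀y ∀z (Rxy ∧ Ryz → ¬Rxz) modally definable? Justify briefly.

Modal frame validity is preserved under surjective bounded morphisms.
The 3-cycle (worlds a,b,c with a→b→c→a) is intransitive. Mapping every world to a single reflexive point • is a surjective bounded morphism; the reflexive point is not intransitive (R••∧R•• but R••).
So the class is not modally definable.

No — not modally definable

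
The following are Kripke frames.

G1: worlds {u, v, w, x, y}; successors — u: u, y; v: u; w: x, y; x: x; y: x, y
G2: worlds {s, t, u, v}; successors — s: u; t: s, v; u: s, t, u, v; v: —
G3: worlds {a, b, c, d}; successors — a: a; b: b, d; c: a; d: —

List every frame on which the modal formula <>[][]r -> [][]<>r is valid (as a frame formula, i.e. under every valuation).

G1

The schema corresponds to a generalized confluence (Geach) condition: forall x forall y forall z ((xRy & x R^2 z) -> exists w (y R^2 w & zRw)).
G1: ✓.
G2: fails — sRu, sR²v but no w with uR²w and vRw.
G3: fails — bRb, bR²d but no w with bR²w and dRw.
Valid on: G1.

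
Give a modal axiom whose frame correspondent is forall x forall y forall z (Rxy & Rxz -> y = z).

The condition is partial functionality. The CD schema ◇p → □p defines it.
Suppose ◇p→□p is valid. Take Rxy, Rxz and set V(p)={y}. Then ◇p at x, so □p at x, so p at z, i.e. z=y.

◇p → □p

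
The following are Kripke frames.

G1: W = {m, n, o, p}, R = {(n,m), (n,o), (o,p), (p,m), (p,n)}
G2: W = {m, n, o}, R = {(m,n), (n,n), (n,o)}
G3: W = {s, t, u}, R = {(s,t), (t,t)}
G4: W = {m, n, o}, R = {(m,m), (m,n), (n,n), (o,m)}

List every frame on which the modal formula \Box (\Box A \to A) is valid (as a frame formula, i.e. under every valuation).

G3, G4

Frame correspondent (Sahlqvist): \forall x \forall y (Rxy \to Ryy) — i.e. shift-reflexivity.
G1: fails — Rop but not Rpp.
G2: fails — Rno but not Roo.
G3: holds.
G4: holds.
Valid on: G3, G4.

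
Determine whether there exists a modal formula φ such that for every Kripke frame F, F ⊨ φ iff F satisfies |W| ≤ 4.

No

Any modally definable frame class is closed under disjoint unions.
Any modal formula valid on each of 5 disjoint one-world frames is valid on their disjoint union (validity is preserved under disjoint unions). Each one-world frame has |W|=1≤4, but the union has |W|=5.
So no modal formula (or set of formulas) defines exactly the |W|≤4 frames.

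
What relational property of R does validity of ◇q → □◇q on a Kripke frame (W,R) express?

Suppose ◇q→□◇q is valid. Take Rxy, Rxz and set V(q)={y}. Then ◇q at x, so □◇q at x, so ◇q at z, so some w with Rzw has q; w=y, i.e. Rzy. By symmetry of the argument, Ryz.
Conversely, on a frame with the Euclidean property the schema holds at every world under every valuation.
Frame condition: ∀x ∀y ∀z (Rxy ∧ Rxz → Ryz).

The Euclidean property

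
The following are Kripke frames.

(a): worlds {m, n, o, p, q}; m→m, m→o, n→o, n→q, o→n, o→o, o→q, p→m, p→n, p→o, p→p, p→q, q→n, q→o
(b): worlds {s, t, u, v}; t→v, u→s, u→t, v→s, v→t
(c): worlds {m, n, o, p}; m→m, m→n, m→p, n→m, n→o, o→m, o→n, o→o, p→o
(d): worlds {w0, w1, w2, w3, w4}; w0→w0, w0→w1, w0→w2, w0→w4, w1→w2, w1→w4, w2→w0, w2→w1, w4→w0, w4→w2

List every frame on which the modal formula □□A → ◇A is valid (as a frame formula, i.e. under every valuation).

(a), (c)

Frame correspondent (Sahlqvist): ∀x ∃w (xR²w ∧ xRw) — i.e. a generalized confluence (Geach) condition.
(a): condition met.
(b): fails — at s but no w with sR²w and sRw.
(c): condition met.
(d): fails — at w3 but no w with w3R²w and w3Rw.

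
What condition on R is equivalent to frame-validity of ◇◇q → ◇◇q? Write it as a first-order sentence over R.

This is a Sahlqvist (Geach-type) schema ◇^2□^0q → □^0◇^2q.
Minimal-valuation argument: fix x; take any y with xR^2y and any z with xR^0z. Set V(q) to the set of worlds R-reachable from y in exactly 0 steps. Then □^0q holds at y, so the antecedent holds at x; validity forces ◇^2q at z, giving a w with zR^2w and yR^0w.
First-order correspondent: ∀x ∀y (xR²y → ∃w (y = w ∧ xR²w)).

∀x ∀y (xR²y → ∃w (y = w ∧ xR²w))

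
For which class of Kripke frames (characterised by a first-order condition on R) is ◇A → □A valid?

Suppose ◇A→□A is valid. Take Rxy, Rxz and set V(A)={y}. Then ◇A at x, so □A at x, so A at z, i.e. z=y.
Conversely, any frame satisfying ∀x ∀y ∀z (Rxy ∧ Rxz → y = z) validates the schema.
So the correspondent is partial functionality.

Partial functionality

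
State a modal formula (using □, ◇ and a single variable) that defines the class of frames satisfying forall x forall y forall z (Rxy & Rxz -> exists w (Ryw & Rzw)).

This is convergence; the standard corresponding axiom is .2: ◇□p → □◇p.
Suppose ◇□p→□◇p is valid. Take Rxy, Rxz and set V(p)={w : Ryw}. Then □p at y so ◇□p at x, so □◇p at x, so ◇p at z, giving w with Rzw and Ryw.

◇□p → □◇p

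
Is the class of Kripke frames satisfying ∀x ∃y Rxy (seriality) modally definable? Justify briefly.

The condition is seriality. A defining modal formula is □r → ◇r.
Suppose □r→◇r is valid. At any x set V(r)=W. Then □r at x, so ◇r at x, so x has a successor.

Yes, by □r → ◇r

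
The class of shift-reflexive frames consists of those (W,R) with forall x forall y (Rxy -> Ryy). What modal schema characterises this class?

□(□p → p)

A defining formula is □(□p → p) (the T□ axiom).
Suppose □(□p→p) is valid. Take Rxy and set V(p)={w : Ryw}. Then at y, □p holds; since □(□p→p) at x, □p→p at y, so p at y, i.e. Ryy.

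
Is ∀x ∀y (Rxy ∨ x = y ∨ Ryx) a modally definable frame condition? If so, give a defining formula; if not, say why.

No — not modally definable

If a class were modally definable it would be closed under disjoint unions (Goldblatt–Thomason).
Take 4 disjoint single-world reflexive frames: each is trivially connected, but their disjoint union has 4 worlds with no edge between distinct components, so it is not connected.
So the class is not modally definable.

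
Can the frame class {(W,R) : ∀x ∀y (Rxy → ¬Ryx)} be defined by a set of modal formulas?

Not modally definable

If a class were modally definable it would be closed under surjective bounded morphisms (Goldblatt–Thomason).
The 5-cycle (worlds a,b,c,d,e with a→b→c→d→e→a) is asymmetric. Mapping every world to a single reflexive point • is a surjective bounded morphism, and the reflexive point is not asymmetric (R•• but asymmetry requires ¬R••).
So the class is not modally definable.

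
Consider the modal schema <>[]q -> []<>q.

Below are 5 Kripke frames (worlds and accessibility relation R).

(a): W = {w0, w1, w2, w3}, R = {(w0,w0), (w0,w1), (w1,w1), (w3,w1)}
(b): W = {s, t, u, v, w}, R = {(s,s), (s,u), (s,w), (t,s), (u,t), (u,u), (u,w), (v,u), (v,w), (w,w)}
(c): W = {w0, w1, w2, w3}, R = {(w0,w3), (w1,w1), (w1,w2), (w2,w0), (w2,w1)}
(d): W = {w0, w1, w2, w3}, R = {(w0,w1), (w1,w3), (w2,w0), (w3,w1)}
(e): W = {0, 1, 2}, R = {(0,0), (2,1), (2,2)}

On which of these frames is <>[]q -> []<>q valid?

(a), (d)

This is the axiom for convergence; its first-order frame correspondent is forall x forall y forall z (Rxy & Rxz -> exists w (Ryw & Rzw)).
(a): ✓.
(b): fails — Ruw and Rut but w and t have no common successor.
(c): fails — Rw0w3 and Rw0w3 but w3 and w3 have no common successor.
(d): ✓.
(e): fails — R22 and R21 but 2 and 1 have no common successor.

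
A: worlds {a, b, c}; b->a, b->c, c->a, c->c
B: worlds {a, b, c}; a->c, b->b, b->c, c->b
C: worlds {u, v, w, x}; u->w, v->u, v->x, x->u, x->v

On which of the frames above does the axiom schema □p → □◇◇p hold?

The schema corresponds to a generalized confluence (Geach) condition: ∀x ∀z (xRz → ∃w (xRw ∧ zR²w)).
A: fails — bRa but no w with bRw and aR²w.
B: holds.
C: fails — uRw but no t with uRt and wR²t.
Valid on: B.

B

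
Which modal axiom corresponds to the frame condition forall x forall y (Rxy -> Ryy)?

□(□ψ → ψ)

The condition is shift-reflexivity. The T□ schema □(□ψ → ψ) defines it.
Suppose □(□ψ→ψ) is valid. Take Rxy and set V(ψ)={w : Ryw}. Then at y, □ψ holds; since □(□ψ→ψ) at x, □ψ→ψ at y, so ψ at y, i.e. Ryy.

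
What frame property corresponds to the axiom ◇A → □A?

Suppose ◇A→□A is valid. Take Rxy, Rxz and set V(A)={y}. Then ◇A at x, so □A at x, so A at z, i.e. z=y.
Conversely, any frame satisfying ∀x ∀y ∀z (Rxy ∧ Rxz → y = z) validates the schema.
So the correspondent is partial functionality.

partial functionality: ∀x ∀y ∀z (Rxy ∧ Rxz → y = z)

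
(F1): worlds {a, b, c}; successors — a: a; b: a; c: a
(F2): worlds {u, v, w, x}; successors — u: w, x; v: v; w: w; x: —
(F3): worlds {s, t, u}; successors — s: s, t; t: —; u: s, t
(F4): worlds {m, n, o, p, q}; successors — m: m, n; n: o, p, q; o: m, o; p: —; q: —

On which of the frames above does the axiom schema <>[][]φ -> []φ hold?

(F1)

The schema corresponds to a generalized confluence (Geach) condition: forall x forall y forall z ((xRy & xRz) -> exists w (y R^2 w & z = w)).
(F1): ✓.
(F2): fails — uRw, uRx but no t with wR²t and x=t.
(F3): fails — sRt, sRs but no w with tR²w and s=w.
(F4): fails — mRn, mRn but no w with nR²w and n=w.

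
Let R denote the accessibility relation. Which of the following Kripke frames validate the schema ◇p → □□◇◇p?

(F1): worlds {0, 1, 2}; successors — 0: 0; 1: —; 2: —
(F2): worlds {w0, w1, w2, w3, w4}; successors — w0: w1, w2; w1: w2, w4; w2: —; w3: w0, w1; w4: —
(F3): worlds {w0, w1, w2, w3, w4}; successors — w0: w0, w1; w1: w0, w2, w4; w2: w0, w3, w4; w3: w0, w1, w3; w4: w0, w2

(F1)

The schema corresponds to a generalized confluence (Geach) condition: ∀x ∀y ∀z ((xRy ∧ xR²z) → ∃w (y = w ∧ zR²w)).
(F1): ✓.
(F2): fails — w0Rw1, w0R²w2 but no w with w1=w and w2R²w.
(F3): fails — w1Rw2, w1R²w4 but no w with w2=w and w4R²w.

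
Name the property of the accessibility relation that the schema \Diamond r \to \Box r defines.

Suppose ◇r→□r is valid. Take Rxy, Rxz and set V(r)={y}. Then ◇r at x, so □r at x, so r at z, i.e. z=y.
Conversely, on a frame with partial functionality the schema holds at every world under every valuation.
So the correspondent is partial functionality.

Partial functionality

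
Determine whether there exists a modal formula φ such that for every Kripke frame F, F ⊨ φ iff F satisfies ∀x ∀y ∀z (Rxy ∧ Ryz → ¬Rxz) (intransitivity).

No — not modally definable

Any modally definable frame class is closed under surjective bounded morphisms.
The 7-cycle (worlds a,b,c,d,e,f,g with a→b→c→d→e→f→g→a) is intransitive. Mapping every world to a single reflexive point • is a surjective bounded morphism; the reflexive point is not intransitive (R••∧R•• but R••).
Hence intransitivity is not modally definable.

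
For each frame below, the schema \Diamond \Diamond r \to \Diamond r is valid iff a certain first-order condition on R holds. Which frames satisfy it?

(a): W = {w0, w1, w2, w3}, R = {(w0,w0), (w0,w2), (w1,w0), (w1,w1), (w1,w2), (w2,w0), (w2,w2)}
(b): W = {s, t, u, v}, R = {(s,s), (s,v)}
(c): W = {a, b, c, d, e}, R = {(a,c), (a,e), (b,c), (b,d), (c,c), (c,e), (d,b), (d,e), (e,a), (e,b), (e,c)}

This is the axiom for transitivity; its first-order frame correspondent is \forall x \forall y \forall z (Rxy \wedge Ryz \to Rxz).
(a): satisfies the condition.
(b): satisfies the condition.
(c): fails — Rbc and Rce but not Rbe.
Valid on: (a), (b).

(a), (b)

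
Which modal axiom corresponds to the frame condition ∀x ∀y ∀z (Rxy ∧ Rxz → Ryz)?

A defining formula is ◇q → □◇q (the 5 axiom).
Suppose ◇q→□◇q is valid. Take Rxy, Rxz and set V(q)={y}. Then ◇q at x, so □◇q at x, so ◇q at z, so some w with Rzw has q; w=y, i.e. Rzy. By symmetry of the argument, Ryz.

◇q → □◇q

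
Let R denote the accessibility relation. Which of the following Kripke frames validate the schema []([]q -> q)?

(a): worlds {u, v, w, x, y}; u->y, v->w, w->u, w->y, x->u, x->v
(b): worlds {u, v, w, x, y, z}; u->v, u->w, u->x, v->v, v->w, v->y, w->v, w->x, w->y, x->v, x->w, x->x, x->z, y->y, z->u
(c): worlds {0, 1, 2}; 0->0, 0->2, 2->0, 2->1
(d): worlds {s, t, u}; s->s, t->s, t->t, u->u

(d)

Frame correspondent (Sahlqvist): forall x forall y (Rxy -> Ryy) — i.e. shift-reflexivity.
(a): fails — Rwu but not Ruu.
(b): fails — Rxw but not Rww.
(c): fails — R21 but not R11.
(d): holds.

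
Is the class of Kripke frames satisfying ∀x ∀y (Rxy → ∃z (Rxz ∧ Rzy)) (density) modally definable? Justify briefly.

The condition is density. A defining modal formula is □□r → □r.
Suppose □□r→□r is valid. Take Rxy and set V(r)={w : xR²w}. Then □□r at x, so □r at x, so r at y, i.e. ∃z(Rxz∧Rzy).

Yes — defined by □□r → □r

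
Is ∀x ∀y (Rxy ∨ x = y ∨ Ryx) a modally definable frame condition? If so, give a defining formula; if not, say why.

If a class were modally definable it would be closed under disjoint unions (Goldblatt–Thomason).
Take 4 disjoint single-world reflexive frames: each is trivially connected, but their disjoint union has 4 worlds with no edge between distinct components, so it is not connected.
So the class is not modally definable.

No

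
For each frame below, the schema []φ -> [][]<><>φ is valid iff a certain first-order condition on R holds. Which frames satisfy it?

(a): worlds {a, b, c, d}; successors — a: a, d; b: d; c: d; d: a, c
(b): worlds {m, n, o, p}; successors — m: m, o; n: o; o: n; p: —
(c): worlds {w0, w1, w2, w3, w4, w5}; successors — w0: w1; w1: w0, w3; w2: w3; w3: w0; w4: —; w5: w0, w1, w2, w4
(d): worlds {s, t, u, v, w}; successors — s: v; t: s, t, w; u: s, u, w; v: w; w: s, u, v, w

Frame correspondent (Sahlqvist): forall x forall z (x R^2 z -> exists w (xRw & z R^2 w)) — i.e. a generalized confluence (Geach) condition.
(a): fails — bR²c but no w with bRw and cR²w.
(b): fails — mR²n but no w with mRw and nR²w.
(c): fails — w0R²w0 but no w with w0Rw and w0R²w.
(d): ✓.
Valid on: (d).

(d)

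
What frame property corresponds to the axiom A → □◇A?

This schema is the B axiom.
It corresponds to symmetry: ∀x ∀y (Rxy → Ryx).

symmetry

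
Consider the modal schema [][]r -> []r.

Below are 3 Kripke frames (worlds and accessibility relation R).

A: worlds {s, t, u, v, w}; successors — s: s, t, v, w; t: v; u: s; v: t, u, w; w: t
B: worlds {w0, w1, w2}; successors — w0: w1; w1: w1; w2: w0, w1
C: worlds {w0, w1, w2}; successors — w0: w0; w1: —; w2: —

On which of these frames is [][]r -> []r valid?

C

This is the axiom for density; its first-order frame correspondent is forall x forall y (Rxy -> exists z (Rxz & Rzy)).
A: fails — Rwt but no z with Rwz and Rzt.
B: fails — Rw2w0 but no z with Rw2z and Rzw0.
C: satisfies the condition.
Valid on: C.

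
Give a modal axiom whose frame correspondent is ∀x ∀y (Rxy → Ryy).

□(□q → q)

A defining formula is □(□q → q) (the T□ axiom).
Suppose □(□q→q) is valid. Take Rxy and set V(q)={w : Ryw}. Then at y, □q holds; since □(□q→q) at x, □q→q at y, so q at y, i.e. Ryy.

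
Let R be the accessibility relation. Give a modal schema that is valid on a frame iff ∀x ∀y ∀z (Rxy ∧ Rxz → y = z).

This is partial functionality; the standard corresponding axiom is CD: ◇q → □q.

◇q → □q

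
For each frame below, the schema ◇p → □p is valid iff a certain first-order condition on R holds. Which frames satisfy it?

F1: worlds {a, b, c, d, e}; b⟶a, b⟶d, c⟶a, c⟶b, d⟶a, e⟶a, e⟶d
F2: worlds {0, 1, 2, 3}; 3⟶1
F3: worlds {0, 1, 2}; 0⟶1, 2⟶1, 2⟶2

F2

The schema corresponds to partial functionality: ∀x ∀y ∀z (Rxy ∧ Rxz → y = z).
F1: fails — b sees both a and d.
F2: satisfies the condition.
F3: fails — 2 sees both 1 and 2.
Valid on: F2.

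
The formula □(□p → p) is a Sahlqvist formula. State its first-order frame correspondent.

Shift-reflexivity

This schema is the T□ axiom.
Its frame correspondent is shift-reflexivity — ∀x ∀y (Rxy → Ryy).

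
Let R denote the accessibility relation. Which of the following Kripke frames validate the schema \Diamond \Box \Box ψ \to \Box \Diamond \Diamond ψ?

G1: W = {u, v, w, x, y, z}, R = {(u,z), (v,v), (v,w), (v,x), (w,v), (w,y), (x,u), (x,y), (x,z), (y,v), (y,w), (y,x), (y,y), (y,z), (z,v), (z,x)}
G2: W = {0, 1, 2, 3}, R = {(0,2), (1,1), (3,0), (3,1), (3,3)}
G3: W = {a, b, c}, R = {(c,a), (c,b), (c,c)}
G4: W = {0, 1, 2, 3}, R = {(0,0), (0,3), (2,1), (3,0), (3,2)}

The schema corresponds to a generalized confluence (Geach) condition: \forall x \forall y \forall z ((xRy \wedge xRz) \to \exists w (y R^2 w \wedge z R^2 w)).
G1: ✓.
G2: fails — 0R2, 0R2 but no w with 2R²w and 2R²w.
G3: fails — cRa, cRa but no w with aR²w and aR²w.
G4: fails — 2R1, 2R1 but no w with 1R²w and 1R²w.

G1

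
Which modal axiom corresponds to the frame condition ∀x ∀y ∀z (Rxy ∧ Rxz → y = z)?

◇s → □s

A defining formula is ◇s → □s (the CD axiom).
Suppose ◇s→□s is valid. Take Rxy, Rxz and set V(s)={y}. Then ◇s at x, so □s at x, so s at z, i.e. z=y.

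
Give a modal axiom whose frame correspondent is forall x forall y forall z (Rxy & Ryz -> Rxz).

This is transitivity; the standard corresponding axiom is 4: □s → □□s.
Suppose □s→□□s is valid. Take Rxy, Ryz and set V(s)={w : Rxw}. Then □s at x, so □□s at x, so □s at y, so s at z, i.e. Rxz.

□s → □□s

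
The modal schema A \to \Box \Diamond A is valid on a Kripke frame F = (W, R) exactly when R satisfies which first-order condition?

Suppose A→□◇A is valid. Take Rxy and set V(A)={x}. Then A at x, so □◇A at x, so ◇A at y, so some z with Ryz has A; z=x, i.e. Ryx.

symmetry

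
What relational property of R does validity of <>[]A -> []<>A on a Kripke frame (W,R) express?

convergence

This schema is the .2 axiom.
It corresponds to convergence: forall x forall y forall z (Rxy & Rxz -> exists w (Ryw & Rzw)).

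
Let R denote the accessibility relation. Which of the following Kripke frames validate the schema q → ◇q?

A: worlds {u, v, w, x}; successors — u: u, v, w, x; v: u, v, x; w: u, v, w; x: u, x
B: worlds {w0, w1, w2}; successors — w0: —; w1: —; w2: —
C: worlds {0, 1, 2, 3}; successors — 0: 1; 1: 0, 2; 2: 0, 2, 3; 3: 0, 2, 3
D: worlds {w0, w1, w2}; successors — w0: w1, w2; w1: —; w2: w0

A

Frame correspondent (Sahlqvist): ∀x Rxx — i.e. reflexivity.
A: ✓.
B: fails — world w0 does not see itself.
C: fails — world 0 does not see itself.
D: fails — world w0 does not see itself.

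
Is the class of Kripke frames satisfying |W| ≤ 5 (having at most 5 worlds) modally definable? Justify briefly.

Any modally definable frame class is closed under disjoint unions.
Any modal formula valid on each of 6 disjoint one-world frames is valid on their disjoint union (validity is preserved under disjoint unions). Each one-world frame has |W|=1≤5, but the union has |W|=6.
So the class is not modally definable.

Not definable by any modal formula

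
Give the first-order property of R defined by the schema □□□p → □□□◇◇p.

∀x ∀z (xR³z → ∃w (xR³w ∧ zR²w))

This is a Sahlqvist (Geach-type) schema ◇^0□^3p → □^3◇^2p.
Minimal-valuation argument: fix x; take any y with xR^0y and any z with xR^3z. Set V(p) to the set of worlds R-reachable from y in exactly 3 steps. Then □^3p holds at y, so the antecedent holds at x; validity forces ◇^2p at z, giving a w with zR^2w and yR^3w.
First-order correspondent: ∀x ∀z (xR³z → ∃w (xR³w ∧ zR²w)).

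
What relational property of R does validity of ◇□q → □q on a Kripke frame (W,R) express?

the Euclidean property

This schema is equivalent to the 5 axiom ◇q → □◇q.
Its frame correspondent is the Euclidean property — ∀x ∀y ∀z (Rxy ∧ Rxz → Ryz).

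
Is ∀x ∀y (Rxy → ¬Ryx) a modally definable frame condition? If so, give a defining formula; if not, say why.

Any modally definable frame class is closed under surjective bounded morphisms.
The 5-cycle (worlds s,t,u,v,w with s→t→u→v→w→s) is asymmetric. Mapping every world to a single reflexive point • is a surjective bounded morphism, and the reflexive point is not asymmetric (R•• but asymmetry requires ¬R••).
So no modal formula (or set of formulas) defines exactly the asymmetric frames.

Not definable by any modal formula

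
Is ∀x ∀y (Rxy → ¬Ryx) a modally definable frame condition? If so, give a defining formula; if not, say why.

No — not modally definable

Modal frame validity is preserved under surjective bounded morphisms.
The 3-cycle (worlds 0,1,2 with 0→1→2→0) is asymmetric. Mapping every world to a single reflexive point • is a surjective bounded morphism, and the reflexive point is not asymmetric (R•• but asymmetry requires ¬R••).
So the class is not modally definable.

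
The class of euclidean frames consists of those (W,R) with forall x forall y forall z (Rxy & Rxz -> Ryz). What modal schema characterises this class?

This is the Euclidean property; the standard corresponding axiom is 5: ◇s → □◇s.
Suppose ◇s→□◇s is valid. Take Rxy, Rxz and set V(s)={y}. Then ◇s at x, so □◇s at x, so ◇s at z, so some w with Rzw has s; w=y, i.e. Rzy. By symmetry of the argument, Ryz.

◇s → □◇s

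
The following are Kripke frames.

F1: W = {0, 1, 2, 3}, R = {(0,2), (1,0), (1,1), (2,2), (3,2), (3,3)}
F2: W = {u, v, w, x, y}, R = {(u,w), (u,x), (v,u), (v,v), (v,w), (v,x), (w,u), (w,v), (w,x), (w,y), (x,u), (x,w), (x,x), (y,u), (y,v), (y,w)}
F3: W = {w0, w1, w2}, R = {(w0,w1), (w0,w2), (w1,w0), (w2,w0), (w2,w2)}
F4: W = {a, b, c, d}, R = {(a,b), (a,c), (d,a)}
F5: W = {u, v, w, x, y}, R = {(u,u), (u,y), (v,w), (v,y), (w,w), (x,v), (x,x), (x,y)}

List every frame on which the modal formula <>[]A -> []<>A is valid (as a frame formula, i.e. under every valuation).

F2, F3

This is the axiom for convergence; its first-order frame correspondent is forall x forall y forall z (Rxy & Rxz -> exists w (Ryw & Rzw)).
F1: fails — R10 and R11 but 0 and 1 have no common successor.
F2: satisfies the condition.
F3: satisfies the condition.
F4: fails — Rac and Rac but c and c have no common successor.
F5: fails — Ruu and Ruy but u and y have no common successor.
Valid on: F2, F3.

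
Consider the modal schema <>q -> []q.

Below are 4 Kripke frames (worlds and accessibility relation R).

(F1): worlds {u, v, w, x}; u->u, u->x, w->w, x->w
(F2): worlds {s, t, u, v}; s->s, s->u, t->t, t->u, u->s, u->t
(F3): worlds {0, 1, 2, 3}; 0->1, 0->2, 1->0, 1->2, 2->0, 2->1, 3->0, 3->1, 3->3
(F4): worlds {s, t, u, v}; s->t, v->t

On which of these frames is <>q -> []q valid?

(F4)

Frame correspondent (Sahlqvist): forall x forall y forall z (Rxy & Rxz -> y = z) — i.e. partial functionality.
(F1): fails — u sees both u and x.
(F2): fails — s sees both s and u.
(F3): fails — 0 sees both 1 and 2.
(F4): holds.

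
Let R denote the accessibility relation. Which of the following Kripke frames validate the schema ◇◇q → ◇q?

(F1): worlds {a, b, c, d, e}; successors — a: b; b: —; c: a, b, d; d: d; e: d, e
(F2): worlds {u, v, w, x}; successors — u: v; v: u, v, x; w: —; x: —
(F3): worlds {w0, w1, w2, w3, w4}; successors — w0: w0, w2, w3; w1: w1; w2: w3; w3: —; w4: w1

(F1), (F3)

This is the axiom for transitivity; its first-order frame correspondent is ∀x ∀y ∀z (Rxy ∧ Ryz → Rxz).
(F1): satisfies the condition.
(F2): fails — Ruv and Rvu but not Ruu.
(F3): satisfies the condition.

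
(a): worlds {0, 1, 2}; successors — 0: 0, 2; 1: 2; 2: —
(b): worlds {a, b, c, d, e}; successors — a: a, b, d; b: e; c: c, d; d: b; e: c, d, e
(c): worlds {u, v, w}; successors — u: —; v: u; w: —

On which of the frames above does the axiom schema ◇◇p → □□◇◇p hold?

(c)

The schema corresponds to a generalized confluence (Geach) condition: ∀x ∀y ∀z ((xR²y ∧ xR²z) → ∃w (y = w ∧ zR²w)).
(a): fails — 0R²0, 0R²2 but no w with 0=w and 2R²w.
(b): fails — aR²a, aR²b but no w with a=w and bR²w.
(c): condition met.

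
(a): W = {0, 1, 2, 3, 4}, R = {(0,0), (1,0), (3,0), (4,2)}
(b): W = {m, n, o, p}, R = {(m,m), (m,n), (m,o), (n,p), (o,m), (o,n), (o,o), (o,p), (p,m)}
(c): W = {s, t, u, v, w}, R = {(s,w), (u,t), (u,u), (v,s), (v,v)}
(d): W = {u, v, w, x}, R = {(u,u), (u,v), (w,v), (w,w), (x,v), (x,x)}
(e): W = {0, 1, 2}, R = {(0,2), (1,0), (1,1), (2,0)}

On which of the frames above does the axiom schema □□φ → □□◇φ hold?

The schema corresponds to a generalized confluence (Geach) condition: ∀x ∀z (xR²z → ∃w (xR²w ∧ zRw)).
(a): condition met.
(b): fails — pR²n but no w with pR²w and nRw.
(c): fails — uR²t but no w* with uR²w* and tRw*.
(d): fails — uR²v but no t with uR²t and vRt.
(e): fails — 0R²0 but no w with 0R²w and 0Rw.

(a)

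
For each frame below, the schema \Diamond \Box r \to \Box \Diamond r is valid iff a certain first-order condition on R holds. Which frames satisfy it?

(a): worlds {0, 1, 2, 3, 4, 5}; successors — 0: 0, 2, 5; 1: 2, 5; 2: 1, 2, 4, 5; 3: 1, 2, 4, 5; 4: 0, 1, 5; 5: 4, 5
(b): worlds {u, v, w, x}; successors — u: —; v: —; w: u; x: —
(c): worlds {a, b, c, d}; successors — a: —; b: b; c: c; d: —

This is the axiom for convergence; its first-order frame correspondent is \forall x \forall y \forall z (Rxy \wedge Rxz \to \exists w (Ryw \wedge Rzw)).
(a): satisfies the condition.
(b): fails — Rwu and Rwu but u and u have no common successor.
(c): satisfies the condition.

(a), (c)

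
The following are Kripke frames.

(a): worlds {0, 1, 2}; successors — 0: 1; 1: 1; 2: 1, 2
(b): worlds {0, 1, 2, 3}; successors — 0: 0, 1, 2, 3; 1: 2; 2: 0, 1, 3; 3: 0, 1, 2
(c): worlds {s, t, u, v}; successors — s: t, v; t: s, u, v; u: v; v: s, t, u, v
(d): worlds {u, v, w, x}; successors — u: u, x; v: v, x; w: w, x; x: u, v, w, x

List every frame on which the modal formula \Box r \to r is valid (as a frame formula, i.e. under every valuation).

(d)

Frame correspondent (Sahlqvist): \forall x Rxx — i.e. reflexivity.
(a): fails — world 0 does not see itself.
(b): fails — world 1 does not see itself.
(c): fails — world s does not see itself.
(d): condition met.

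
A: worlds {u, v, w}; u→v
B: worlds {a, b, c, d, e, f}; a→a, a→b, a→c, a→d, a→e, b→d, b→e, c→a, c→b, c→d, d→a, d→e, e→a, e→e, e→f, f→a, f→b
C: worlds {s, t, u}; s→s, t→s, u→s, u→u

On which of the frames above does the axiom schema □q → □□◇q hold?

A, C

This is the axiom for a generalized confluence (Geach) condition; its first-order frame correspondent is ∀x ∀z (xR²z → ∃w (xRw ∧ zRw)).
A: condition met.
B: fails — bR²f but no w with bRw and fRw.
C: condition met.
Valid on: A, C.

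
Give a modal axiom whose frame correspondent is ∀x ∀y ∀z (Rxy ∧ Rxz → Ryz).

◇ψ → □◇ψ

This is the Euclidean property; the standard corresponding axiom is 5: ◇ψ → □◇ψ.
Suppose ◇ψ→□◇ψ is valid. Take Rxy, Rxz and set V(ψ)={y}. Then ◇ψ at x, so □◇ψ at x, so ◇ψ at z, so some w with Rzw has ψ; w=y, i.e. Rzy. By symmetry of the argument, Ryz.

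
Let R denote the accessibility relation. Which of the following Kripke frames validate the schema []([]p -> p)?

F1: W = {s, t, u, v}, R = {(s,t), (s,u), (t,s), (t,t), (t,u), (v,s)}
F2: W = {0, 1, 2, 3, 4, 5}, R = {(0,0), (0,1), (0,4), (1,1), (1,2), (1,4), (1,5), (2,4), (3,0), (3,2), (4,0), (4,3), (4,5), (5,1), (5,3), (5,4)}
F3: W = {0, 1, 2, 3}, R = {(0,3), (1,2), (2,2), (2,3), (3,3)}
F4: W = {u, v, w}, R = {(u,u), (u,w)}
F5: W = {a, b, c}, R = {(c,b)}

F3

Frame correspondent (Sahlqvist): forall x forall y (Rxy -> Ryy) — i.e. shift-reflexivity.
F1: fails — Rts but not Rss.
F2: fails — R32 but not R22.
F3: condition met.
F4: fails — Ruw but not Rww.
F5: fails — Rcb but not Rbb.
Valid on: F3.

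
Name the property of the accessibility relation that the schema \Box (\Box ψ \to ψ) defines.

Suppose □(□ψ→ψ) is valid. Take Rxy and set V(ψ)={w : Ryw}. Then at y, □ψ holds; since □(□ψ→ψ) at x, □ψ→ψ at y, so ψ at y, i.e. Ryy.
Conversely, any frame satisfying \forall x \forall y (Rxy \to Ryy) validates the schema.
Frame condition: \forall x \forall y (Rxy \to Ryy).

shift-reflexivity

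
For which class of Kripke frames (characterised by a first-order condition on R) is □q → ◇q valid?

This schema is the D axiom.
Its frame correspondent is seriality — ∀x ∃y Rxy.

seriality: ∀x ∃y Rxy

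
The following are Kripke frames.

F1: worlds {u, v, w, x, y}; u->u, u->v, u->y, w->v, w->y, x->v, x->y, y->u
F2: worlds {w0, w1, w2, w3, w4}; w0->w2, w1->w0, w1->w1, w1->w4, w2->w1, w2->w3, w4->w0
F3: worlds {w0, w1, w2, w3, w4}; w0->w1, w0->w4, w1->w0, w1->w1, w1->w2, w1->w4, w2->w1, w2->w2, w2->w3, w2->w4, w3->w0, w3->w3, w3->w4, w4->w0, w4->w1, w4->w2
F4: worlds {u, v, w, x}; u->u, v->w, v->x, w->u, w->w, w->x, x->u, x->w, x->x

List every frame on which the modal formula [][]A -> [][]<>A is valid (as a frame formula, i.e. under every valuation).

This is the axiom for a generalized confluence (Geach) condition; its first-order frame correspondent is forall x forall z (x R^2 z -> exists w (x R^2 w & zRw)).
F1: fails — uR²v but no t with uR²t and vRt.
F2: fails — w0R²w3 but no w with w0R²w and w3Rw.
F3: condition met.
F4: condition met.

F3, F4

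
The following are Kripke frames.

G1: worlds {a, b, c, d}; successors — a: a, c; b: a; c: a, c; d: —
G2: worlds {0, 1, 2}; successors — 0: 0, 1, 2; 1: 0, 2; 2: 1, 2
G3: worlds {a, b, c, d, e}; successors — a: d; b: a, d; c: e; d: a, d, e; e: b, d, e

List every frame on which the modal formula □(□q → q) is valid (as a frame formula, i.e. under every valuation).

G1

Frame correspondent (Sahlqvist): ∀x ∀y (Rxy → Ryy) — i.e. shift-reflexivity.
G1: condition met.
G2: fails — R01 but not R11.
G3: fails — Reb but not Rbb.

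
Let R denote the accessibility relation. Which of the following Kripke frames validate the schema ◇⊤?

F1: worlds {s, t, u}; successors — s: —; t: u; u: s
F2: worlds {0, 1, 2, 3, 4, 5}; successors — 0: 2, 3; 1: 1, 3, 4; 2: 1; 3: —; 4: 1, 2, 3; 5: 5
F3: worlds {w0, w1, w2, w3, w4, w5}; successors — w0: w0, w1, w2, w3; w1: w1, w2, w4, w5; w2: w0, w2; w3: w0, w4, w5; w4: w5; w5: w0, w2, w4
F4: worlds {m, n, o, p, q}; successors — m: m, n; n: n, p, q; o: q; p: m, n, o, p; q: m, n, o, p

The schema corresponds to seriality: ∀x ∃y Rxy.
F1: fails — world s has no successor.
F2: fails — world 3 has no successor.
F3: ✓.
F4: ✓.
Valid on: F3, F4.

F3, F4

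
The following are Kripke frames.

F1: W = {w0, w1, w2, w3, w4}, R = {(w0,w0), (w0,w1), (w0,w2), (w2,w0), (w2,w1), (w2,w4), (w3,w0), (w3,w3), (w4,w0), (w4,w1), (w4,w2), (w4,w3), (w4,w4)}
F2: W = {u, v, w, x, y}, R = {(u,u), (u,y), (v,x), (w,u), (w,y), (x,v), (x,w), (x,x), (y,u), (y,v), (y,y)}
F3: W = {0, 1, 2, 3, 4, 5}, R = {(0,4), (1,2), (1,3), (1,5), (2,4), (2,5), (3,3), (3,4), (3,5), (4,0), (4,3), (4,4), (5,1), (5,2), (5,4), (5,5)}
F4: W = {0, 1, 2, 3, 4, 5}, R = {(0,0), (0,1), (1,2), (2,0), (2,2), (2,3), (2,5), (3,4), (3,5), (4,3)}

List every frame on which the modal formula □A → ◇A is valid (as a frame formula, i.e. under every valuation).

Frame correspondent (Sahlqvist): ∀x ∃y Rxy — i.e. seriality.
F1: fails — world w1 has no successor.
F2: holds.
F3: holds.
F4: fails — world 5 has no successor.
Valid on: F2, F3.

F2, F3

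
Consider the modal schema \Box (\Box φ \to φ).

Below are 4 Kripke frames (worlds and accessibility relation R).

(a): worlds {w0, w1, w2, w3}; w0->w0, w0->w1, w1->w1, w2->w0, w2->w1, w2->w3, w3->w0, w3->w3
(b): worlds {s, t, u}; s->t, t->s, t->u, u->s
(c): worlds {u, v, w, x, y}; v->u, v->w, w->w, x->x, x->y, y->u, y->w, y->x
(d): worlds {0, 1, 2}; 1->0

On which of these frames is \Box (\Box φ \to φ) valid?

The schema corresponds to shift-reflexivity: \forall x \forall y (Rxy \to Ryy).
(a): ✓.
(b): fails — Rus but not Rss.
(c): fails — Rvu but not Ruu.
(d): fails — R10 but not R00.

(a)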